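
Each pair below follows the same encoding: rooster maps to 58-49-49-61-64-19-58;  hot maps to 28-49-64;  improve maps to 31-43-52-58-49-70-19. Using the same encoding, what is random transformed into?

58-7-46-16-49-43

r(#18)→58 and o(#15)→49: differences scale by 3, so n = 3·pos + 4. Each letter becomes 3×(its alphabet position, a=1..z=26) + 4.
Applying it to random: r=18→58, a=1→7, n=14→46, d=4→16, o=15→49, m=13→43.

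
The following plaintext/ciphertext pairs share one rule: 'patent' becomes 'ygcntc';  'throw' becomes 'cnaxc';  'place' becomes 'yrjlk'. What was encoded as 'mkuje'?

delay

Shifts by position in patent: pos 0: p→y (+9), pos 1: a→g (+6), pos 2: t→c (+9), pos 3: e→n (+9), pos 4: n→t (+6), pos 5: t→c (+9) — repeating every 3. It's a Vigenère-style cipher with numeric key [9,6,9]: position i shifts by key[i mod 3].
Reversing it on mkuje: m−9=d, k−6=e, u−9=l, j−9=a, e−6=y.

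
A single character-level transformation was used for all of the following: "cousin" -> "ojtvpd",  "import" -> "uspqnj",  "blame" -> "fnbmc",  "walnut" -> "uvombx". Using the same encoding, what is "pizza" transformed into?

baajq

The output letters match the input read backwards, each shifted +1: cousin reversed is nisuoc. Read the word backwards and shift each letter +1.
On pizza: reverse → azzip; then shift: a+1=b, z+1=a, z+1=a, i+1=j, p+1=q.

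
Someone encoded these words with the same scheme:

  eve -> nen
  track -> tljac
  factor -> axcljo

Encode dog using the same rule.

The output letters match the input read backwards, each shifted +9: eve reversed is eve. The word is reversed, then every letter is shifted forward by 9.
Applying it to dog: reverse → god; then shift: g+9=p, o+9=x, d+9=m.

pxm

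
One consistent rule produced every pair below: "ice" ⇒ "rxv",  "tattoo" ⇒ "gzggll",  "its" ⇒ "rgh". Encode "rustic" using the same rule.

Each pair mirrors across the alphabet (i↔r, c↔x, e↔v): positions sum to 25. Letters are reflected about the middle of the alphabet (position → 25−position): Atbash.
Applying it to rustic: r↔i, u↔f, s↔h, t↔g, i↔r, c↔x.

ifhgrx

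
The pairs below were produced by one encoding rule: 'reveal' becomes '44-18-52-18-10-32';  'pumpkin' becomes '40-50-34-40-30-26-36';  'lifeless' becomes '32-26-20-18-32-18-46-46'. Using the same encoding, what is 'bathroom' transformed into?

12-10-48-24-44-38-38-34

r(#18)→44 and e(#5)→18: differences scale by 2, so n = 2·pos + 8. The formula is n = 2×(alphabet index, a=1) + 8.
Applying it to bathroom: b=2→12, a=1→10, t=20→48, h=8→24, r=18→44, o=15→38, o=15→38, m=13→34.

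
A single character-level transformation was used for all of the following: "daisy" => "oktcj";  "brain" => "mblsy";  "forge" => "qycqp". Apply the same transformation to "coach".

nylms

A repeating key of period 2 is used — shifts +11, +10 over and over.
Applying it to coach: c+11=n, o+10=y, a+11=l, c+10=m, h+11=s.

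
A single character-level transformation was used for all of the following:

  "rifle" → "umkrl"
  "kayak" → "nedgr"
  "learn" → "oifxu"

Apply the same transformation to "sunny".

Each letter shifts forward by (position + 3), i.e. 3, 4, 5, … — the shift grows by one for each successive letter.
Applying it to sunny: s+3=v, u+4=y, n+5=s, n+6=t, y+7=f.

vystf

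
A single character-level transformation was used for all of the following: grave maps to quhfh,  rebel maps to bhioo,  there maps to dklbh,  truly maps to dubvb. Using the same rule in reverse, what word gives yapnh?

Shifts by position in grave: pos 0: g→q (+10), pos 1: r→u (+3), pos 2: a→h (+7), pos 3: v→f (+10), pos 4: e→h (+3) — repeating every 3. It's a Vigenère-style cipher with numeric key [10,3,7]: position i shifts by key[i mod 3].
Reversing it on yapnh: y−10=o, a−3=x, p−7=i, n−10=d, h−3=e.

oxide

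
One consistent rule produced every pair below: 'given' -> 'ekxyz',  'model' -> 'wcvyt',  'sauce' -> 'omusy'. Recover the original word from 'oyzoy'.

g(6)→e(4) and i(8)→k(10) fit y≡3x+12 (mod 26); the inverse of 3 mod 26 is 9. Each letter's alphabet position (a=0..z=25) is mapped through 3·x+12 mod 26 — an affine cipher.
Decoding oyzoy: o(14)→9·(14−12)≡18=s; y(24)→9·(24−12)≡4=e; z(25)→9·(25−12)≡13=n; o(14)→9·(14−12)≡18=s; y(24)→9·(24−12)≡4=e (all mod 26).

sense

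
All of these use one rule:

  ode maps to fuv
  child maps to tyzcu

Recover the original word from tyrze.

chain

Compare letters: o→f is +17, d→u is +17, e→v is +17 — a constant shift. It's a constant shift of +17 (ROT17).
Decoding tyrze: t−17=c, y−17=h, r−17=a, z−17=i, e−17=n.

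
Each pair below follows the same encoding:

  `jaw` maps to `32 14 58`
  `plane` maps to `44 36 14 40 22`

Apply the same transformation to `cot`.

18 42 52

j(#10)→32 and a(#1)→14: differences scale by 2, so n = 2·pos + 12. Each letter becomes 2×(its alphabet position, a=1..z=26) + 12.
Applying it to cot: c=3→18, o=15→42, t=20→52.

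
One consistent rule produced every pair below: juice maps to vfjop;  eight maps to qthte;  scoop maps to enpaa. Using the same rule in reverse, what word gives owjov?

Shifts by position in juice: pos 0: j→v (+12), pos 1: u→f (+11), pos 2: i→j (+1), pos 3: c→o (+12), pos 4: e→p (+11) — repeating every 3. A repeating key of period 3 is used — shifts +12, +11, +1 over and over.
Undoing it on owjov: o−12=c, w−11=l, j−1=i, o−12=c, v−11=k.

click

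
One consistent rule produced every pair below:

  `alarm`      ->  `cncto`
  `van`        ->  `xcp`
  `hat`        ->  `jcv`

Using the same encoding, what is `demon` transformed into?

This is a Caesar cipher with shift 2.
Applying it to demon: d+2=f, e+2=g, m+2=o, o+2=q, n+2=p.

fgoqp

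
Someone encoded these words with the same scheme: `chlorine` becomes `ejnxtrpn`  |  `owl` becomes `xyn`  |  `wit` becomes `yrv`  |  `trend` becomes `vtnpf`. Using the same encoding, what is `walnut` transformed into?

The shift depends on letter class: consonant c→e is +2, but vowel o→x is +9. The rule splits by letter class: vowels +9, consonants +2.
On walnut: w(cons)+2=y, a(vowel)+9=j, l(cons)+2=n, n(cons)+2=p, u(vowel)+9=d, t(cons)+2=v.

yjnpdv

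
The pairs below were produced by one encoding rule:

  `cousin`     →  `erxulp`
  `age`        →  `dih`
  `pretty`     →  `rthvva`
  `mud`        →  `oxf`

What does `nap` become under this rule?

The shift depends on letter class: consonant c→e is +2, but vowel o→r is +3. The rule splits by letter class: vowels +3, consonants +2.
On nap: n(cons)+2=p, a(vowel)+3=d, p(cons)+2=r.

pdr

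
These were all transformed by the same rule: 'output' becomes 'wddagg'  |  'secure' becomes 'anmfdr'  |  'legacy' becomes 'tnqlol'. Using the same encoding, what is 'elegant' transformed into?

In output: o→w is +8, u→d is +9, t→d is +10, p→a is +11 — the shift increases by 1 each position. The shift increases by 1 at each position, starting from +8: 8, 9, 10, ….
On elegant: e+8=m, l+9=u, e+10=o, g+11=r, a+12=m, n+13=a, t+14=h.

muormah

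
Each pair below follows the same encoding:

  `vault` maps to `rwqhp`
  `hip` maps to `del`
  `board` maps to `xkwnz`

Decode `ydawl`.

cheap

Compare letters: v→r is +22, a→w is +22, u→q is +22 — a constant shift. It's a constant shift of +22 (ROT22).
Reversing it on ydawl: y−22=c, d−22=h, a−22=e, w−22=a, l−22=p.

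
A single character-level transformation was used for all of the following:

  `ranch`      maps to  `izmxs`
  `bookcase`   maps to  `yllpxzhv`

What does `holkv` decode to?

slope

Each pair mirrors across the alphabet (r↔i, a↔z, n↔m): positions sum to 25. Each letter is replaced by its mirror in the alphabet: a↔z, b↔y, c↔x, and so on (the Atbash cipher).
Decoding holkv: h↔s, o↔l, l↔o, k↔p, v↔e.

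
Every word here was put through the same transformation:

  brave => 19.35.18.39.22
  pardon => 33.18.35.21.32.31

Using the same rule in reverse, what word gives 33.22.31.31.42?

b is letter #2 and maps to 19: an offset of 17. Each letter is replaced by its alphabet position (a=1..z=26) + 17.
Reversing it on 33.22.31.31.42: 33→(33−17)÷1=16=p, 22→(22−17)÷1=5=e, 31→(31−17)÷1=14=n, 31→(31−17)÷1=14=n, 42→(42−17)÷1=25=y.

penny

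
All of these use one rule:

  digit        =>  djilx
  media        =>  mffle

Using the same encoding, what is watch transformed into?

wbvfl

Each letter shifts forward by its position index (0, 1, 2, …) — the shift grows by one for each successive letter.
On watch: w+0=w, a+1=b, t+2=v, c+3=f, h+4=l.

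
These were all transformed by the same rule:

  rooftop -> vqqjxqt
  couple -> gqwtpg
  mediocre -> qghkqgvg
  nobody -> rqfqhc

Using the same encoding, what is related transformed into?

vgpcxgh

Vowels shift forward by 2 and consonants shift forward by 4.
Applying it to related: r(cons)+4=v, e(vowel)+2=g, l(cons)+4=p, a(vowel)+2=c, t(cons)+4=x, e(vowel)+2=g, d(cons)+4=h.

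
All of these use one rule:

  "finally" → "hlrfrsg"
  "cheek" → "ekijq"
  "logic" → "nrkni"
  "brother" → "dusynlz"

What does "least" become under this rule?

In finally: f→h is +2, i→l is +3, n→r is +4, a→f is +5 — the shift increases by 1 each position. Letter i (0-indexed) is shifted by i+2, so successive shifts are 2, 3, 4, ….
Applying it to least: l+2=n, e+3=h, a+4=e, s+5=x, t+6=z.

nhexz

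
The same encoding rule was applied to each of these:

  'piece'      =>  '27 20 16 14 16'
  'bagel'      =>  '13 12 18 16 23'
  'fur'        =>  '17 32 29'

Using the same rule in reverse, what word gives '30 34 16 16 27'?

Letters become their 1-based position plus 11 (so a→12, b→13, …).
Reversing it on 30 34 16 16 27: 30→(30−11)÷1=19=s, 34→(34−11)÷1=23=w, 16→(16−11)÷1=5=e, 16→(16−11)÷1=5=e, 27→(27−11)÷1=16=p.

sweep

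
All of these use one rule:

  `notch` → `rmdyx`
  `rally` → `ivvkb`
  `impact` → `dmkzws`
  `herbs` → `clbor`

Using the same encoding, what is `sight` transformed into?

Two steps: reverse the string, then apply a Caesar shift of +10.
On sight: reverse → thgis; then shift: t+10=d, h+10=r, g+10=q, i+10=s, s+10=c.

drqsc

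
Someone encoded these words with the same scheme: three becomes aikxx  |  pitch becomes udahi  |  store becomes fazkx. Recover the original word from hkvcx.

crude

This is an affine cipher: with a=0,…,z=25, each position x becomes (21x+17) mod 26.
Decoding hkvcx: h(7)→5·(7−17)≡2=c; k(10)→5·(10−17)≡17=r; v(21)→5·(21−17)≡20=u; c(2)→5·(2−17)≡3=d; x(23)→5·(23−17)≡4=e (all mod 26).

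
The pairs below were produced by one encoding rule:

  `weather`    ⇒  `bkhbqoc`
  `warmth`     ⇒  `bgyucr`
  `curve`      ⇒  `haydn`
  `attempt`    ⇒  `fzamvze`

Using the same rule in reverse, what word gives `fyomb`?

ashes

In weather: w→b is +5, e→k is +6, a→h is +7, t→b is +8 — the shift increases by 1 each position. Letter i (0-indexed) is shifted by i+5, so successive shifts are 5, 6, 7, ….
Decoding fyomb: f−5=a, y−6=s, o−7=h, m−8=e, b−9=s.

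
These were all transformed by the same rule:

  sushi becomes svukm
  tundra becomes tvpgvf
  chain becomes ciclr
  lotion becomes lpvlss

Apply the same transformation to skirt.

slkux

In sushi: s→s is +0, u→v is +1, s→u is +2, h→k is +3 — the shift increases by 1 each position. The shift increases by 1 at each position, starting from +0: 0, 1, 2, ….
Applying it to skirt: s+0=s, k+1=l, i+2=k, r+3=u, t+4=x.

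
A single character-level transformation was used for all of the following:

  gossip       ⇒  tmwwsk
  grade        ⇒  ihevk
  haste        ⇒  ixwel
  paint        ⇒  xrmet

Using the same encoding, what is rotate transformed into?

The output letters match the input read backwards, each shifted +4: gossip reversed is pissog. Read the word backwards and shift each letter +4.
On rotate: reverse → etator; then shift: e+4=i, t+4=x, a+4=e, t+4=x, o+4=s, r+4=v.

ixexsv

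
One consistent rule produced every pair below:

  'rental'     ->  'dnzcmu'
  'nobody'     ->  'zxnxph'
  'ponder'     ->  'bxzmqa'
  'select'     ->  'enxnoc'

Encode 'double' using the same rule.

Shifts by position in rental: pos 0: r→d (+12), pos 1: e→n (+9), pos 2: n→z (+12), pos 3: t→c (+9) — repeating every 2. It's a Vigenère-style cipher with numeric key [12,9]: position i shifts by key[i mod 2].
For double: d+12=p, o+9=x, u+12=g, b+9=k, l+12=x, e+9=n.

pxgkxn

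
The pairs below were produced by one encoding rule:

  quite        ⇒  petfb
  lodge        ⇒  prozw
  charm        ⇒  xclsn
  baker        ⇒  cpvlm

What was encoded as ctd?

sir

The output letters match the input read backwards, each shifted +11: quite reversed is etiuq. Read the word backwards and shift each letter +11.
Undoing it on ctd: shift back: c−11=r, t−11=i, d−11=s → ris; then reverse → sir.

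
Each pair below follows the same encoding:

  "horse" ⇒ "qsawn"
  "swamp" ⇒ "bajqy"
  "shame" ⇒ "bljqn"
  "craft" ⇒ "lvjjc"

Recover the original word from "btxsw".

It's a Vigenère-style cipher with numeric key [9,4]: position i shifts by key[i mod 2].
Decoding btxsw: b−9=s, t−4=p, x−9=o, s−4=o, w−9=n.

spoon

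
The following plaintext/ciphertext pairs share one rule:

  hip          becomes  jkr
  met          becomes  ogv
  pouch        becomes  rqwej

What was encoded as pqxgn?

Compare letters: h→j is +2, i→k is +2, p→r is +2 — a constant shift. This is a Caesar cipher with shift 2.
Undoing it on pqxgn: p−2=n, q−2=o, x−2=v, g−2=e, n−2=l.

novel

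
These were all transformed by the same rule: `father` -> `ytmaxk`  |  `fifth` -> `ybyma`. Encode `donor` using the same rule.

Compare letters: f→y is +19, a→t is +19, t→m is +19 — a constant shift. This is a Caesar cipher with shift 19.
On donor: d+19=w, o+19=h, n+19=g, o+19=h, r+19=k.

whghk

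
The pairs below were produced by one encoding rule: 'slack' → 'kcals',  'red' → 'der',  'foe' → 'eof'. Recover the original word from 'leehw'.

wheel

The output letters match the input read backwards: slack reversed is kcals. It's just the letters in reverse order.
Reversing it on leehw: then reverse → wheel.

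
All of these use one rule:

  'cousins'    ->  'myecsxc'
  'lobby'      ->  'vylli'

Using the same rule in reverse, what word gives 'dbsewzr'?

Compare letters: c→m is +10, o→y is +10, u→e is +10 — a constant shift. Every letter moves 10 places later in the alphabet, wrapping around z→a.
Reversing it on dbsewzr: d−10=t, b−10=r, s−10=i, e−10=u, w−10=m, z−10=p, r−10=h.

triumph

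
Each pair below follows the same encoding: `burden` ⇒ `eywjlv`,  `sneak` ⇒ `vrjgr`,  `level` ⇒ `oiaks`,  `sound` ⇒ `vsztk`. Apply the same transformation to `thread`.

In burden: b→e is +3, u→y is +4, r→w is +5, d→j is +6 — the shift increases by 1 each position. The shift increases by 1 at each position, starting from +3: 3, 4, 5, ….
Applying it to thread: t+3=w, h+4=l, r+5=w, e+6=k, a+7=h, d+8=l.

wlwkhl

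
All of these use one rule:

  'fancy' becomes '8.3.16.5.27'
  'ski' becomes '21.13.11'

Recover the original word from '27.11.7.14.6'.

yield

f is letter #6 and maps to 8: an offset of 2. Letters become their 1-based position plus 2 (so a→3, b→4, …).
Undoing it on 27.11.7.14.6: 27→(27−2)÷1=25=y, 11→(11−2)÷1=9=i, 7→(7−2)÷1=5=e, 14→(14−2)÷1=12=l, 6→(6−2)÷1=4=d.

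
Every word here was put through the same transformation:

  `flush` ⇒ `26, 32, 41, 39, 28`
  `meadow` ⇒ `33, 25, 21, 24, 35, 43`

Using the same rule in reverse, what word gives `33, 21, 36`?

map

f is letter #6 and maps to 26: an offset of 20. Letters become their 1-based position plus 20 (so a→21, b→22, …).
Undoing it on 33, 21, 36: 33→(33−20)÷1=13=m, 21→(21−20)÷1=1=a, 36→(36−20)÷1=16=p.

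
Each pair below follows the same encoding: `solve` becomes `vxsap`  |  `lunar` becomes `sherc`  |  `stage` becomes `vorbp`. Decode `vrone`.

s(18)→v(21) and o(14)→x(23) fit y≡19x+17 (mod 26); the inverse of 19 mod 26 is 11. Treating letters as 0–25, the rule is x ↦ 19x + 17 (mod 26).
Decoding vrone: v(21)→11·(21−17)≡18=s; r(17)→11·(17−17)≡0=a; o(14)→11·(14−17)≡19=t; n(13)→11·(13−17)≡8=i; e(4)→11·(4−17)≡13=n (all mod 26).

satin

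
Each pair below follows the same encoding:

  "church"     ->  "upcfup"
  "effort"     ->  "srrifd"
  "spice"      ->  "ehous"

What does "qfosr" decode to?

grief

c(2)→u(20) and h(7)→p(15) fit y≡25x+22 (mod 26); the inverse of 25 mod 26 is 25. Each letter's alphabet position (a=0..z=25) is mapped through 25·x+22 mod 26 — an affine cipher.
Reversing it on qfosr: q(16)→25·(16−22)≡6=g; f(5)→25·(5−22)≡17=r; o(14)→25·(14−22)≡8=i; s(18)→25·(18−22)≡4=e; r(17)→25·(17−22)≡5=f (all mod 26).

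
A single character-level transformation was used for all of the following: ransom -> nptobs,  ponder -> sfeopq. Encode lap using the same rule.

The output letters match the input read backwards, each shifted +1: ransom reversed is mosnar. Two steps: reverse the string, then apply a Caesar shift of +1.
Applying it to lap: reverse → pal; then shift: p+1=q, a+1=b, l+1=m.

qbm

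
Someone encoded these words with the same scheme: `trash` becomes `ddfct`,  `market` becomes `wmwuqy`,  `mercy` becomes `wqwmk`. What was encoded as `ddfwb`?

A repeating key of period 3 is used — shifts +10, +12, +5 over and over.
Decoding ddfwb: d−10=t, d−12=r, f−5=a, w−10=m, b−12=p.

tramp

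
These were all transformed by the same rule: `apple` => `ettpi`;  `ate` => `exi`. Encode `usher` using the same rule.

Compare letters: a→e is +4, p→t is +4, p→t is +4 — a constant shift. It's a constant shift of +4 (ROT4).
Applying it to usher: u+4=y, s+4=w, h+4=l, e+4=i, r+4=v.

ywliv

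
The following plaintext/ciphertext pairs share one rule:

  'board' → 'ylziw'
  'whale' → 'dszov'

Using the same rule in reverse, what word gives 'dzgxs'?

watch

Each pair mirrors across the alphabet (b↔y, o↔l, a↔z): positions sum to 25. Each letter is replaced by its mirror in the alphabet: a↔z, b↔y, c↔x, and so on (the Atbash cipher).
Decoding dzgxs: d↔w, z↔a, g↔t, x↔c, s↔h.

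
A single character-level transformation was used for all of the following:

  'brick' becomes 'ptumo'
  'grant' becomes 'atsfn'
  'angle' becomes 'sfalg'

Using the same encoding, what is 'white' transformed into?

exung

b(1)→p(15) and r(17)→t(19) fit y≡23x+18 (mod 26); the inverse of 23 mod 26 is 17. This is an affine cipher: with a=0,…,z=25, each position x becomes (23x+18) mod 26.
Applying it to white: w(22)→23·22+18≡4=e; h(7)→23·7+18≡23=x; i(8)→23·8+18≡20=u; t(19)→23·19+18≡13=n; e(4)→23·4+18≡6=g (all mod 26).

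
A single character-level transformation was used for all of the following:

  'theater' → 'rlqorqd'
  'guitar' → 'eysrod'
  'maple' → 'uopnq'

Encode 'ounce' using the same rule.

iybcq

t(19)→r(17) and h(7)→l(11) fit y≡7x+14 (mod 26); the inverse of 7 mod 26 is 15. Treating letters as 0–25, the rule is x ↦ 7x + 14 (mod 26).
For ounce: o(14)→7·14+14≡8=i; u(20)→7·20+14≡24=y; n(13)→7·13+14≡1=b; c(2)→7·2+14≡2=c; e(4)→7·4+14≡16=q (all mod 26).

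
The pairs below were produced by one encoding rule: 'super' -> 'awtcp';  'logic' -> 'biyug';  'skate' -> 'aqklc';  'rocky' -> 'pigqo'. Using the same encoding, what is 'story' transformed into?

alipo

s(18)→a(0) and u(20)→w(22) fit y≡11x+10 (mod 26); the inverse of 11 mod 26 is 19. Each letter's alphabet position (a=0..z=25) is mapped through 11·x+10 mod 26 — an affine cipher.
On story: s(18)→11·18+10≡0=a; t(19)→11·19+10≡11=l; o(14)→11·14+10≡8=i; r(17)→11·17+10≡15=p; y(24)→11·24+10≡14=o (all mod 26).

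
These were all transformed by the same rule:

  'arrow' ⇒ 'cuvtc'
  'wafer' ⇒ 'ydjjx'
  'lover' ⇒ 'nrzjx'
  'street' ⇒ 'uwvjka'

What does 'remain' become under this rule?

thqfou

In arrow: a→c is +2, r→u is +3, r→v is +4, o→t is +5 — the shift increases by 1 each position. The shift increases by 1 at each position, starting from +2: 2, 3, 4, ….
For remain: r+2=t, e+3=h, m+4=q, a+5=f, i+6=o, n+7=u.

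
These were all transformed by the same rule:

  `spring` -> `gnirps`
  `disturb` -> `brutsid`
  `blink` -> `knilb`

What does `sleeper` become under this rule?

It's just the letters in reverse order.
For sleeper: reverse → repeels.

repeels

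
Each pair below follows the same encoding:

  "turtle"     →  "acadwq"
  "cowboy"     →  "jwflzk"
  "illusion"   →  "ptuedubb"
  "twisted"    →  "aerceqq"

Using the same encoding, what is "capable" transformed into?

In turtle: t→a is +7, u→c is +8, r→a is +9, t→d is +10 — the shift increases by 1 each position. Each letter shifts forward by (position + 7), i.e. 7, 8, 9, … — the shift grows by one for each successive letter.
Applying it to capable: c+7=j, a+8=i, p+9=y, a+10=k, b+11=m, l+12=x, e+13=r.

jiykmxr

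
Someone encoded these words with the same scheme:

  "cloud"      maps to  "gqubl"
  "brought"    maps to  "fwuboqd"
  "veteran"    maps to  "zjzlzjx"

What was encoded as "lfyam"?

The shift increases by 1 at each position, starting from +4: 4, 5, 6, ….
Reversing it on lfyam: l−4=h, f−5=a, y−6=s, a−7=t, m−8=e.

haste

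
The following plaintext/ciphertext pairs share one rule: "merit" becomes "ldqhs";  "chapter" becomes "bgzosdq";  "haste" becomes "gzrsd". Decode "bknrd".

close

This is a Caesar cipher with shift 25.
Undoing it on bknrd: b−25=c, k−25=l, n−25=o, r−25=s, d−25=e.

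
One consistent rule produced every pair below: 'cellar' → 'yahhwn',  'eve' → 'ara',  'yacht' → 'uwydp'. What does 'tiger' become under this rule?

pecan

Compare letters: c→y is +22, e→a is +22, l→h is +22 — a constant shift. It's a constant shift of +22 (ROT22).
For tiger: t+22=p, i+22=e, g+22=c, e+22=a, r+22=n.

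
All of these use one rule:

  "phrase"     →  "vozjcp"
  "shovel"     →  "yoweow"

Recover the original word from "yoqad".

shirt

In phrase: p→v is +6, h→o is +7, r→z is +8, a→j is +9 — the shift increases by 1 each position. Letter i (0-indexed) is shifted by i+6, so successive shifts are 6, 7, 8, ….
Undoing it on yoqad: y−6=s, o−7=h, q−8=i, a−9=r, d−10=t.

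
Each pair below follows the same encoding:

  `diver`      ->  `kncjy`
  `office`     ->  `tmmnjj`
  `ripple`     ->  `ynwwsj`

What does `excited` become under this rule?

jejnajk

The shift depends on letter class: consonant d→k is +7, but vowel i→n is +5. Vowels shift forward by 5 and consonants shift forward by 7.
Applying it to excited: e(vowel)+5=j, x(cons)+7=e, c(cons)+7=j, i(vowel)+5=n, t(cons)+7=a, e(vowel)+5=j, d(cons)+7=k.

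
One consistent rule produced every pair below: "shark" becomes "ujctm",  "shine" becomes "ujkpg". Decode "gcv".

This is a Caesar cipher with shift 2.
Decoding gcv: g−2=e, c−2=a, v−2=t.

eat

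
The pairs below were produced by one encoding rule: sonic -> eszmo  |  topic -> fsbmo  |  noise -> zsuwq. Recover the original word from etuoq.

spike

Shifts by position in sonic: pos 0: s→e (+12), pos 1: o→s (+4), pos 2: n→z (+12), pos 3: i→m (+4) — repeating every 2. The shifts repeat in a cycle of length 2: positions 0,1,… shift by +12, +4, then the pattern repeats.
Reversing it on etuoq: e−12=s, t−4=p, u−12=i, o−4=k, q−12=e.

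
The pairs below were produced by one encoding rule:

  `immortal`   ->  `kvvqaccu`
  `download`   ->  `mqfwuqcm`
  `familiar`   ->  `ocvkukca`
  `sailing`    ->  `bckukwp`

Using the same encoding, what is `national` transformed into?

The shift depends on letter class: consonant m→v is +9, but vowel i→k is +2. Two shifts are in play — +2 for a/e/i/o/u, +9 for every other letter.
On national: n(cons)+9=w, a(vowel)+2=c, t(cons)+9=c, i(vowel)+2=k, o(vowel)+2=q, n(cons)+9=w, a(vowel)+2=c, l(cons)+9=u.

wcckqwcu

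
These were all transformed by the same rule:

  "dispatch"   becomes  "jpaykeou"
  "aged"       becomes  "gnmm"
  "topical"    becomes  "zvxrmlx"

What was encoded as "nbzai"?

Each letter shifts forward by (position + 6), i.e. 6, 7, 8, … — the shift grows by one for each successive letter.
Undoing it on nbzai: n−6=h, b−7=u, z−8=r, a−9=r, i−10=y.

hurry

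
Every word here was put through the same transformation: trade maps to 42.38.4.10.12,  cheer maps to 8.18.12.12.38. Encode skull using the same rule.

t(#20)→42 and r(#18)→38: differences scale by 2, so n = 2·pos + 2. With a=1..z=26, the number is 2·pos + 2.
For skull: s=19→40, k=11→24, u=21→44, l=12→26, l=12→26.

40.24.44.26.26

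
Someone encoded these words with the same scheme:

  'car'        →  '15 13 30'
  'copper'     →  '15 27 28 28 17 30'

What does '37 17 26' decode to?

yen

Letters become their 1-based position plus 12 (so a→13, b→14, …).
Decoding 37 17 26: 37→(37−12)÷1=25=y, 17→(17−12)÷1=5=e, 26→(26−12)÷1=14=n.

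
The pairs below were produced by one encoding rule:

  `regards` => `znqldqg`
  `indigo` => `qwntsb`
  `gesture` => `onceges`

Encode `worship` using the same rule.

exbdtvd

In regards: r→z is +8, e→n is +9, g→q is +10, a→l is +11 — the shift increases by 1 each position. Letter i (0-indexed) is shifted by i+8, so successive shifts are 8, 9, 10, ….
For worship: w+8=e, o+9=x, r+10=b, s+11=d, h+12=t, i+13=v, p+14=d.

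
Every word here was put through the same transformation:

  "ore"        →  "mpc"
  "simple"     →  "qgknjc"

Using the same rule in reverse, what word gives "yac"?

Compare letters: o→m is +24, r→p is +24, e→c is +24 — a constant shift. Every letter moves 24 places later in the alphabet, wrapping around z→a.
Undoing it on yac: y−24=a, a−24=c, c−24=e.

ace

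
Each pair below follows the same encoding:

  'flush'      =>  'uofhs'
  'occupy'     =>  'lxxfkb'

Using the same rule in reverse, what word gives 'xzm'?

can

This is the alphabet-reversal cipher (Atbash): a becomes z, b becomes y, etc.
Reversing it on xzm: x↔c, z↔a, m↔n.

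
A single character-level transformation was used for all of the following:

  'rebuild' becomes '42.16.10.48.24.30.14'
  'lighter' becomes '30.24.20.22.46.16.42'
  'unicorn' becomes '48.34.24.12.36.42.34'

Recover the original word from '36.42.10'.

orb

Each letter becomes 2×(its alphabet position, a=1..z=26) + 6.
Reversing it on 36.42.10: 36→(36−6)÷2=15=o, 42→(42−6)÷2=18=r, 10→(10−6)÷2=2=b.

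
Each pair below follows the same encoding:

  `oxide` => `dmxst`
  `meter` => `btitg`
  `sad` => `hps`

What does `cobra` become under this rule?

rdqgp

Compare letters: o→d is +15, x→m is +15, i→x is +15 — a constant shift. Each letter is shifted forward by 15 in the alphabet (a Caesar shift of +15).
For cobra: c+15=r, o+15=d, b+15=q, r+15=g, a+15=p.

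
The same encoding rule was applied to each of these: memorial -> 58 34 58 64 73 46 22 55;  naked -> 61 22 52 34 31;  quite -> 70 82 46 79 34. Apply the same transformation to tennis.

m(#13)→58 and e(#5)→34: differences scale by 3, so n = 3·pos + 19. Each letter becomes 3×(its alphabet position, a=1..z=26) + 19.
For tennis: t=20→79, e=5→34, n=14→61, n=14→61, i=9→46, s=19→76.

79 34 61 61 46 76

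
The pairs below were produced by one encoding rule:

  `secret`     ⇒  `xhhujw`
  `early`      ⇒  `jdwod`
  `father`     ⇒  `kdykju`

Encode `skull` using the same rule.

It's a Vigenère-style cipher with numeric key [5,3]: position i shifts by key[i mod 2].
For skull: s+5=x, k+3=n, u+5=z, l+3=o, l+5=q.

xnzoq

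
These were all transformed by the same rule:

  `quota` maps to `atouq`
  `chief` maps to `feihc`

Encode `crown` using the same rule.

nworc

The output letters match the input read backwards: quota reversed is atouq. The word is simply reversed.
On crown: reverse → nworc.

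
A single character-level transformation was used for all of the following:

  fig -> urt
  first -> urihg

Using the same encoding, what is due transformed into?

Each pair mirrors across the alphabet (f↔u, i↔r, g↔t): positions sum to 25. Each letter is replaced by its mirror in the alphabet: a↔z, b↔y, c↔x, and so on (the Atbash cipher).
Applying it to due: d↔w, u↔f, e↔v.

wfv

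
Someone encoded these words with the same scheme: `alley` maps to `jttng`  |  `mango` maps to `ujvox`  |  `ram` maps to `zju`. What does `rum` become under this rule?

zdu

The shift depends on letter class: consonant l→t is +8, but vowel a→j is +9. Two shifts are in play — +9 for a/e/i/o/u, +8 for every other letter.
On rum: r(cons)+8=z, u(vowel)+9=d, m(cons)+8=u.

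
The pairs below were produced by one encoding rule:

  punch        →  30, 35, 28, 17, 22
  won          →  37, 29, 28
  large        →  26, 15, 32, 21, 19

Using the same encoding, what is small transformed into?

p is letter #16 and maps to 30: an offset of 14. The number is (letter's place in the alphabet, a=1) + 14.
On small: s=19→33, m=13→27, a=1→15, l=12→26, l=12→26.

33, 27, 15, 26, 26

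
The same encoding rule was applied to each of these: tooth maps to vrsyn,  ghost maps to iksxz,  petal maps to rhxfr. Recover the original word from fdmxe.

daisy

In tooth: t→v is +2, o→r is +3, o→s is +4, t→y is +5 — the shift increases by 1 each position. The shift increases by 1 at each position, starting from +2: 2, 3, 4, ….
Reversing it on fdmxe: f−2=d, d−3=a, m−4=i, x−5=s, e−6=y.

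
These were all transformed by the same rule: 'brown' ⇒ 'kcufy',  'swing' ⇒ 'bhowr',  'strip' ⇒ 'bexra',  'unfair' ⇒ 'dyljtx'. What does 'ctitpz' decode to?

Shifts by position in brown: pos 0: b→k (+9), pos 1: r→c (+11), pos 2: o→u (+6), pos 3: w→f (+9), pos 4: n→y (+11) — repeating every 3. The shifts repeat in a cycle of length 3: positions 0,1,… shift by +9, +11, +6, then the pattern repeats.
Decoding ctitpz: c−9=t, t−11=i, i−6=c, t−9=k, p−11=e, z−6=t.

ticket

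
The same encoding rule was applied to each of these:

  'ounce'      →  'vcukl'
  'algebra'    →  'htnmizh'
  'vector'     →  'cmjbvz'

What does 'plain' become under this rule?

wthqu

Shifts by position in ounce: pos 0: o→v (+7), pos 1: u→c (+8), pos 2: n→u (+7), pos 3: c→k (+8) — repeating every 2. A repeating key of period 2 is used — shifts +7, +8 over and over.
On plain: p+7=w, l+8=t, a+7=h, i+8=q, n+7=u.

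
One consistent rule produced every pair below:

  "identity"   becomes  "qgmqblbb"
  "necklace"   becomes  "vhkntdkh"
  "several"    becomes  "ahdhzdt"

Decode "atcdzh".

Shifts by position in identity: pos 0: i→q (+8), pos 1: d→g (+3), pos 2: e→m (+8), pos 3: n→q (+3) — repeating every 2. The shifts repeat in a cycle of length 2: positions 0,1,… shift by +8, +3, then the pattern repeats.
Decoding atcdzh: a−8=s, t−3=q, c−8=u, d−3=a, z−8=r, h−3=e.

square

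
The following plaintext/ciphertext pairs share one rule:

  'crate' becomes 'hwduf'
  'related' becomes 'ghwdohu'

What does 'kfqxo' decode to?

Two steps: reverse the string, then apply a Caesar shift of +3.
Reversing it on kfqxo: shift back: k−3=h, f−3=c, q−3=n, x−3=u, o−3=l → hcnul; then reverse → lunch.

lunch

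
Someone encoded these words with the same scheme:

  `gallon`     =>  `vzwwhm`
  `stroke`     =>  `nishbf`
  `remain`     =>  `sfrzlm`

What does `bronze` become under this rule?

g(6)→v(21) and a(0)→z(25) fit y≡21x+25 (mod 26); the inverse of 21 mod 26 is 5. Treating letters as 0–25, the rule is x ↦ 21x + 25 (mod 26).
On bronze: b(1)→21·1+25≡20=u; r(17)→21·17+25≡18=s; o(14)→21·14+25≡7=h; n(13)→21·13+25≡12=m; z(25)→21·25+25≡4=e; e(4)→21·4+25≡5=f (all mod 26).

ushmef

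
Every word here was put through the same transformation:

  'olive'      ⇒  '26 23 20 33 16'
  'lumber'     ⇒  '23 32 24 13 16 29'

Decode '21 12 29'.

jar

o is letter #15 and maps to 26: an offset of 11. The number is (letter's place in the alphabet, a=1) + 11.
Undoing it on 21 12 29: 21→(21−11)÷1=10=j, 12→(12−11)÷1=1=a, 29→(29−11)÷1=18=r.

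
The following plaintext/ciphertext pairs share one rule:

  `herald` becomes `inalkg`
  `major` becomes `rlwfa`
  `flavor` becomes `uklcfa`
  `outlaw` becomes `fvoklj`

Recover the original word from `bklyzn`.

h(7)→i(8) and e(4)→n(13) fit y≡7x+11 (mod 26); the inverse of 7 mod 26 is 15. Treating letters as 0–25, the rule is x ↦ 7x + 11 (mod 26).
Undoing it on bklyzn: b(1)→15·(1−11)≡6=g; k(10)→15·(10−11)≡11=l; l(11)→15·(11−11)≡0=a; y(24)→15·(24−11)≡13=n; z(25)→15·(25−11)≡2=c; n(13)→15·(13−11)≡4=e (all mod 26).

glance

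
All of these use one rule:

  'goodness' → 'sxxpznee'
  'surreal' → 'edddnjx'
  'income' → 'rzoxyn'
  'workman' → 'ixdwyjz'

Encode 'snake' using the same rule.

ezjwn

The shift depends on letter class: consonant g→s is +12, but vowel o→x is +9. The rule splits by letter class: vowels +9, consonants +12.
For snake: s(cons)+12=e, n(cons)+12=z, a(vowel)+9=j, k(cons)+12=w, e(vowel)+9=n.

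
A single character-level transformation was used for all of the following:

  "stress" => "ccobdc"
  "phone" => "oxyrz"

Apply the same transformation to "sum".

wec

The output letters match the input read backwards, each shifted +10: stress reversed is sserts. Read the word backwards and shift each letter +10.
Applying it to sum: reverse → mus; then shift: m+10=w, u+10=e, s+10=c.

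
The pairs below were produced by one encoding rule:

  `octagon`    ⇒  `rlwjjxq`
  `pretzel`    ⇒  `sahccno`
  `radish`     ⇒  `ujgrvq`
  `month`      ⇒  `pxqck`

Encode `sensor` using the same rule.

A repeating key of period 2 is used — shifts +3, +9 over and over.
For sensor: s+3=v, e+9=n, n+3=q, s+9=b, o+3=r, r+9=a.

vnqbra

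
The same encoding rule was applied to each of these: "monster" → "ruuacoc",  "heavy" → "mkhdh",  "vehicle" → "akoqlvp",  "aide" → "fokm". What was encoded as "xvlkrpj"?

Each letter shifts forward by (position + 5), i.e. 5, 6, 7, … — the shift grows by one for each successive letter.
Undoing it on xvlkrpj: x−5=s, v−6=p, l−7=e, k−8=c, r−9=i, p−10=f, j−11=y.

specify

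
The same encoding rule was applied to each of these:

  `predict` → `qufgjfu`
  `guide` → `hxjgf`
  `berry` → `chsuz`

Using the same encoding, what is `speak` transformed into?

tsfdl

Shifts by position in predict: pos 0: p→q (+1), pos 1: r→u (+3), pos 2: e→f (+1), pos 3: d→g (+3) — repeating every 2. It's a Vigenère-style cipher with numeric key [1,3]: position i shifts by key[i mod 2].
On speak: s+1=t, p+3=s, e+1=f, a+3=d, k+1=l.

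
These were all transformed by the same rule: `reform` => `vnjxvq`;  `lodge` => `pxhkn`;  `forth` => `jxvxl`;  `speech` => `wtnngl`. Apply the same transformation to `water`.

ajxnv

The shift depends on letter class: consonant r→v is +4, but vowel e→n is +9. The rule splits by letter class: vowels +9, consonants +4.
For water: w(cons)+4=a, a(vowel)+9=j, t(cons)+4=x, e(vowel)+9=n, r(cons)+4=v.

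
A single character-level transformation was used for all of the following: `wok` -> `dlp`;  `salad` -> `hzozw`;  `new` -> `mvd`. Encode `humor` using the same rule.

sfnli

Each pair mirrors across the alphabet (w↔d, o↔l, k↔p): positions sum to 25. Each letter is replaced by its mirror in the alphabet: a↔z, b↔y, c↔x, and so on (the Atbash cipher).
Applying it to humor: h↔s, u↔f, m↔n, o↔l, r↔i.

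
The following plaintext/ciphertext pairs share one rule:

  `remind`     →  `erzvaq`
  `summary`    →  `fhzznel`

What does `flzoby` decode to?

Each letter is shifted forward by 13 in the alphabet (a Caesar shift of +13).
Decoding flzoby: f−13=s, l−13=y, z−13=m, o−13=b, b−13=o, y−13=l.

symbol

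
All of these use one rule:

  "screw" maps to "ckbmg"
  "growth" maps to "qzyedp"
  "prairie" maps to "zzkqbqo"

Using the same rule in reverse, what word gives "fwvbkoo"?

Shifts by position in screw: pos 0: s→c (+10), pos 1: c→k (+8), pos 2: r→b (+10), pos 3: e→m (+8) — repeating every 2. It's a Vigenère-style cipher with numeric key [10,8]: position i shifts by key[i mod 2].
Decoding fwvbkoo: f−10=v, w−8=o, v−10=l, b−8=t, k−10=a, o−8=g, o−10=e.

voltage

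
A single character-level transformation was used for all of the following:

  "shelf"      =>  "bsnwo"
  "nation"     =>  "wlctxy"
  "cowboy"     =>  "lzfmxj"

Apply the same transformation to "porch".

yzanq

Shifts by position in shelf: pos 0: s→b (+9), pos 1: h→s (+11), pos 2: e→n (+9), pos 3: l→w (+11) — repeating every 2. The shifts repeat in a cycle of length 2: positions 0,1,… shift by +9, +11, then the pattern repeats.
Applying it to porch: p+9=y, o+11=z, r+9=a, c+11=n, h+9=q.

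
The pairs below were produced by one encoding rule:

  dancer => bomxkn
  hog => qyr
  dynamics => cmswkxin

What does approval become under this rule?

The output letters match the input read backwards, each shifted +10: dancer reversed is recnad. Two steps: reverse the string, then apply a Caesar shift of +10.
On approval: reverse → lavorppa; then shift: l+10=v, a+10=k, v+10=f, o+10=y, r+10=b, p+10=z, p+10=z, a+10=k.

vkfybzzk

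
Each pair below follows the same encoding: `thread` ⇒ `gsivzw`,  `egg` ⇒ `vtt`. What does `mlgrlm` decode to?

notion

Each pair mirrors across the alphabet (t↔g, h↔s, r↔i): positions sum to 25. Letters are reflected about the middle of the alphabet (position → 25−position): Atbash.
Reversing it on mlgrlm: m↔n, l↔o, g↔t, r↔i, l↔o, m↔n.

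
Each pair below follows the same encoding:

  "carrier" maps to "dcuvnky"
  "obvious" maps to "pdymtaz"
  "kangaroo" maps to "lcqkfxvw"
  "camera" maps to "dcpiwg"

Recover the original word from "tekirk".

In carrier: c→d is +1, a→c is +2, r→u is +3, r→v is +4 — the shift increases by 1 each position. Letter i (0-indexed) is shifted by i+1, so successive shifts are 1, 2, 3, ….
Reversing it on tekirk: t−1=s, e−2=c, k−3=h, i−4=e, r−5=m, k−6=e.

scheme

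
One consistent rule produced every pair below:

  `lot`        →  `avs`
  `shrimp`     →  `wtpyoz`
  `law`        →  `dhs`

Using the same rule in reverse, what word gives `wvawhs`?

Two steps: reverse the string, then apply a Caesar shift of +7.
Reversing it on wvawhs: shift back: w−7=p, v−7=o, a−7=t, w−7=p, h−7=a, s−7=l → potpal; then reverse → laptop.

laptop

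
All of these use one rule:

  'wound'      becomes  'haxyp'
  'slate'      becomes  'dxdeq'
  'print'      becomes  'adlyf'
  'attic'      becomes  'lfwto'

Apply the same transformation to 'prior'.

adlzd

Shifts by position in wound: pos 0: w→h (+11), pos 1: o→a (+12), pos 2: u→x (+3), pos 3: n→y (+11), pos 4: d→p (+12) — repeating every 3. It's a Vigenère-style cipher with numeric key [11,12,3]: position i shifts by key[i mod 3].
On prior: p+11=a, r+12=d, i+3=l, o+11=z, r+12=d.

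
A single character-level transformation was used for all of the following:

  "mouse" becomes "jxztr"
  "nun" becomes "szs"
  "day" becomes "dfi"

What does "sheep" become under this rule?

ujjmx

The output letters match the input read backwards, each shifted +5: mouse reversed is esuom. Two steps: reverse the string, then apply a Caesar shift of +5.
On sheep: reverse → peehs; then shift: p+5=u, e+5=j, e+5=j, h+5=m, s+5=x.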